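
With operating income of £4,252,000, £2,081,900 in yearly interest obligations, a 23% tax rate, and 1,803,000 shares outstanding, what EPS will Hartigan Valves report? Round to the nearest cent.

£0.93

Pre-tax income = £4,252,000 − £2,081,900.00 = £2,170,100.00.
Net income = £2,170,100.00 × (1 − 0.23) = £1,670,977.00.
Per share: £1,670,977.00 / 1,803,000 shares = £0.93.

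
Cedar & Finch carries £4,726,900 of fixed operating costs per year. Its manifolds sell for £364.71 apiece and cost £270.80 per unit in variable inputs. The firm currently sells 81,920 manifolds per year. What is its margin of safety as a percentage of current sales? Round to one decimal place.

38.6%

Unit CM = price − variable cost = £364.71 − £270.80 = £93.91. Break-even units = £4,726,900 ÷ £93.91 = 50,334.36; break-even revenue = 50,334.36 × £364.71 = £18,357,445.42.
Actual sales revenue = 81,920 × £364.71 = £29,877,043.20.
Margin of safety = (£29,877,043.20 − £18,357,445.42) ÷ £29,877,043.20 = 38.6%.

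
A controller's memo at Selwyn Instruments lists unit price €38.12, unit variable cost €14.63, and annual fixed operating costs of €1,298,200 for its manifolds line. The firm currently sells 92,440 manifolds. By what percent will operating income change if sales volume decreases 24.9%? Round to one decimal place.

Total contribution margin = 92,440 × €23.49 = €2,171,415.60.
EBIT = €2,171,415.60 − €1,298,200 = €873,215.60.
Degree of operating leverage = €2,171,415.60 / €873,215.60 = 2.4867.
%ΔEBIT = DOL × %ΔSales = 2.4867 × -24.9% = -61.9%.

-61.9%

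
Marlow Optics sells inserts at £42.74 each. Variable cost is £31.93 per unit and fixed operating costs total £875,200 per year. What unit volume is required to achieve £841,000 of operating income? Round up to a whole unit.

158,761 inserts

Unit CM = price − variable cost = £42.74 − £31.93 = £10.81.
Units = (FC + target) / CM = (£875,200 + £841,000) / £10.81 = 158,760.41, so 158,761 inserts.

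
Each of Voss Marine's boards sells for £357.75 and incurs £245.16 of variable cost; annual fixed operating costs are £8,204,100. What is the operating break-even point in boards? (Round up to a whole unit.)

Each unit contributes £357.75 − £245.16 = £112.59.
Break-even volume = fixed costs ÷ CM per unit = £8,204,100 ÷ £112.59 = 72,867.04, so 72,868 boards.

72,868 boards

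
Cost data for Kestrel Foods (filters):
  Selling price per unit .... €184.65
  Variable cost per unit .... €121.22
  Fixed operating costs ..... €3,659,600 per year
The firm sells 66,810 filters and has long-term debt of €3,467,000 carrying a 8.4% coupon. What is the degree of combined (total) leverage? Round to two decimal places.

At 66,810 units, contribution = 66,810 × €63.43 = €4,237,758.30.
EBIT = €4,237,758.30 − €3,659,600 = €578,158.30. Interest = €291,228.00.
DOL = €4,237,758.30 ÷ €578,158.30 = 7.3298; DFL = €578,158.30 ÷ €286,930.30 = 2.0150.
Combined leverage = 7.3298 × 2.0150 = 14.7695.

14.77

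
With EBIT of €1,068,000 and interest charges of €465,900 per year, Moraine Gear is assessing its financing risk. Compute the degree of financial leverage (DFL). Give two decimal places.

Annual interest charges come to €465,900.00.
DFL = EBIT ÷ (EBIT − I) = €1,068,000 ÷ (€1,068,000 − €465,900.00) = €1,068,000 ÷ €602,100.00 = 1.7738.

1.77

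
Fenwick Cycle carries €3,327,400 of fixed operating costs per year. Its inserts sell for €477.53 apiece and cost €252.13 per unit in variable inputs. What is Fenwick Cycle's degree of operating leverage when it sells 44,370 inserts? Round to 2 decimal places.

1.50

At 44,370 units, contribution = 44,370 × €225.40 = €10,000,998.00.
Subtracting fixed costs: EBIT = €10,000,998.00 − €3,327,400 = €6,673,598.00.
Degree of operating leverage = €10,000,998.00 / €6,673,598.00 = 1.4986.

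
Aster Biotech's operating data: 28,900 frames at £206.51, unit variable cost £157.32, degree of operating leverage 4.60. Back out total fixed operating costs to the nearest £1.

Contribution at this volume is 28,900 × £49.19 = £1,421,591.00.
Since DOL = CM ÷ EBIT, EBIT = £1,421,591.00 ÷ 4.60 = £309,041.52.
And FC = contribution − EBIT = £1,421,591.00 − £309,041.52 = £1,112,549.

£1,112,549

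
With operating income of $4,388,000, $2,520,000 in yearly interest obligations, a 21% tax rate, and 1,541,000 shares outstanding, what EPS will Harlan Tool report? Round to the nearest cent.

Interest = $2,520,000.00, so EBT = $4,388,000 − $2,520,000.00 = $1,868,000.00.
Net income = $1,868,000.00 × (1 − 0.21) = $1,475,720.00.
EPS = $1,475,720.00 ÷ 1,541,000 = $0.96.

$0.96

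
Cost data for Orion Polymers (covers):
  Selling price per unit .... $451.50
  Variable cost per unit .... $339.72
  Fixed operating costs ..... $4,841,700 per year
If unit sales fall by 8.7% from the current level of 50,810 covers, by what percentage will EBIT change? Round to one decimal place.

Contribution at this volume is 50,810 × $111.78 = $5,679,541.80.
Subtracting fixed costs: EBIT = $5,679,541.80 − $4,841,700 = $837,841.80.
Degree of operating leverage = $5,679,541.80 / $837,841.80 = 6.7788.
Operating income changes by 6.7788 × -8.7% = -59.0%.

-59.0%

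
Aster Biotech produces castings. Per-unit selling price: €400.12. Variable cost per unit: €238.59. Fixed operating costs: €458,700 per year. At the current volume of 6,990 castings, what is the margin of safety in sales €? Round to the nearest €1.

Contribution margin per unit = €400.12 − €238.59 = €161.53. Break-even units = €458,700 ÷ €161.53 = 2,839.72; break-even revenue = 2,839.72 × €400.12 = €1,136,228.84.
Actual sales revenue = 6,990 × €400.12 = €2,796,838.80.
Margin of safety = €2,796,838.80 − €1,136,228.84 = €1,660,610.

€1,660,610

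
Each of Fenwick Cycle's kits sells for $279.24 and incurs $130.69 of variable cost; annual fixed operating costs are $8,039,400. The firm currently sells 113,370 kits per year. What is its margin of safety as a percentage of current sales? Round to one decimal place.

52.3%

Each unit contributes $279.24 − $130.69 = $148.55. Break-even units = $8,039,400 ÷ $148.55 = 54,119.15; break-even revenue = 54,119.15 × $279.24 = $15,112,231.95.
Actual sales revenue = 113,370 × $279.24 = $31,657,438.80.
Margin of safety = ($31,657,438.80 − $15,112,231.95) ÷ $31,657,438.80 = 52.3%.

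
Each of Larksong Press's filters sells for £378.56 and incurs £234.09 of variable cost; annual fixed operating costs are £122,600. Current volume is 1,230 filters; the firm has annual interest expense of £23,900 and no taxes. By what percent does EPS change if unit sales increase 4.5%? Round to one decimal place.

+25.6%

Total contribution margin = 1,230 × £144.47 = £177,698.10.
Subtracting fixed costs: EBIT = £177,698.10 − £122,600 = £55,098.10.
After interest of £23,900.00, pre-tax earnings = £31,198.10.
DCL = total CM / (EBIT − I) = £177,698.10 / £31,198.10 = 5.6958.
%ΔEPS = DCL × %ΔSales = 5.6958 × +4.5% = +25.6%.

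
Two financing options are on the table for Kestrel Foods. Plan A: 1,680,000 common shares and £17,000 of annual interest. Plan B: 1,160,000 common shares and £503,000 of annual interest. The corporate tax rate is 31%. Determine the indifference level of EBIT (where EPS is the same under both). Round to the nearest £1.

£1,587,154

At indifference, (EBIT − 17,000)(1 − t)/1,680,000 = (EBIT − 503,000)(1 − t)/1,160,000.
Cancelling (1 − t) and cross-multiplying: 1,160,000·(EBIT − 17,000) = 1,680,000·(EBIT − 503,000).
Solving, EBIT = (503,000·1,680,000 − 17,000·1,160,000) / (1,680,000 − 1,160,000) = 825,320,000,000 / 520,000 = 1,587,153.85.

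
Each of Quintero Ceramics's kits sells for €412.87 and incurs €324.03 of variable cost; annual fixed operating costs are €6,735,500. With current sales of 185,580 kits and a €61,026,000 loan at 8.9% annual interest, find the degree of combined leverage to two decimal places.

Total contribution margin = 185,580 × €88.84 = €16,486,927.20.
Subtracting fixed costs: EBIT = €16,486,927.20 − €6,735,500 = €9,751,427.20. Interest = €5,431,314.00.
DOL = €16,486,927.20 ÷ €9,751,427.20 = 1.6907; DFL = €9,751,427.20 ÷ €4,320,113.20 = 2.2572.
Combined leverage = 1.6907 × 2.2572 = 3.8162.

3.82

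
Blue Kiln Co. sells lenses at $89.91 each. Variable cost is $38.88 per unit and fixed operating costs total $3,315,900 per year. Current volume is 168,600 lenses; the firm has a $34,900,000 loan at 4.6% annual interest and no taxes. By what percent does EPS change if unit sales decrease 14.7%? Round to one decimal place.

Contribution at this volume is 168,600 × $51.03 = $8,603,658.00.
Operating income = contribution − fixed costs = $8,603,658.00 − $3,315,900 = $5,287,758.00.
After interest of $1,605,400.00, pre-tax earnings = $3,682,358.00.
DCL = total CM / (EBIT − I) = $8,603,658.00 / $3,682,358.00 = 2.3365.
%ΔEPS = DCL × %ΔSales = 2.3365 × -14.7% = -34.3%.

-34.3%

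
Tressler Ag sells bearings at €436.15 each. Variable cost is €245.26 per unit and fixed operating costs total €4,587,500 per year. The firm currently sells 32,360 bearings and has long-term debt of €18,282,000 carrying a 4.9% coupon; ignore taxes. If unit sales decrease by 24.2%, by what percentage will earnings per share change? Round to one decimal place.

-215.4%

Total contribution margin = 32,360 × €190.89 = €6,177,200.40.
Subtracting fixed costs: EBIT = €6,177,200.40 − €4,587,500 = €1,589,700.40.
After interest of €895,818.00, pre-tax earnings = €693,882.40.
Degree of combined leverage = contribution ÷ (EBIT − I) = €6,177,200.40 ÷ €693,882.40 = 8.9024.
%ΔEPS = DCL × %ΔSales = 8.9024 × -24.2% = -215.4%.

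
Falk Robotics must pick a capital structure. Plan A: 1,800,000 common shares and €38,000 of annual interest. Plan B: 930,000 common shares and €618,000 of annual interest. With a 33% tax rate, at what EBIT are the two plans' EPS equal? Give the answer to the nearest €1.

€1,238,000

At indifference, (EBIT − 38,000)(1 − t)/1,800,000 = (EBIT − 618,000)(1 − t)/930,000.
The (1 − t) factor cancels: (EBIT − 38,000) × 930,000 = (EBIT − 618,000) × 1,800,000.
Solving, EBIT = (618,000·1,800,000 − 38,000·930,000) / (1,800,000 − 930,000) = 1,077,060,000,000 / 870,000 = 1,238,000.00.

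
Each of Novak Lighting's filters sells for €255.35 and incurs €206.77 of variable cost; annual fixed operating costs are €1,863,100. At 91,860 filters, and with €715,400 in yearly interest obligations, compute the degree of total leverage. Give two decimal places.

At 91,860 units, contribution = 91,860 × €48.58 = €4,462,558.80.
Operating income = contribution − fixed costs = €4,462,558.80 − €1,863,100 = €2,599,458.80. Interest = €715,400.00, so EBIT − I = €1,884,058.80.
DCL = contribution ÷ (EBIT − I) = €4,462,558.80 ÷ €1,884,058.80 = 2.3686.

2.37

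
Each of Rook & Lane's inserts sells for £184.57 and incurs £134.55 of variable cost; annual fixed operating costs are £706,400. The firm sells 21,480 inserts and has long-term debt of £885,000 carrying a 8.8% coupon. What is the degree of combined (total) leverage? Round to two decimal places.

Total contribution margin = 21,480 × £50.02 = £1,074,429.60.
Subtracting fixed costs: EBIT = £1,074,429.60 − £706,400 = £368,029.60. Interest = £77,880.00.
DOL = £1,074,429.60 ÷ £368,029.60 = 2.9194; DFL = £368,029.60 ÷ £290,149.60 = 1.2684.
DCL = DOL × DFL = 2.9194 × 1.2684 = 3.7030.

3.70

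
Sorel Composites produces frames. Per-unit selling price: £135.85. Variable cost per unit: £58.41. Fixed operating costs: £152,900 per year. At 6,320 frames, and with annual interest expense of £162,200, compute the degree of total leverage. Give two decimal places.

At 6,320 units, contribution = 6,320 × £77.44 = £489,420.80.
EBIT = £489,420.80 − £152,900 = £336,520.80. Interest = £162,200.00, so EBIT − I = £174,320.80.
DCL = contribution ÷ (EBIT − I) = £489,420.80 ÷ £174,320.80 = 2.8076.

2.81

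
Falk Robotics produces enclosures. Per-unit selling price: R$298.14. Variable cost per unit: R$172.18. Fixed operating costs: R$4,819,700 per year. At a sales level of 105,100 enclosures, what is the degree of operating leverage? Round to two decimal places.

Contribution at this volume is 105,100 × R$125.96 = R$13,238,396.00.
EBIT = R$13,238,396.00 − R$4,819,700 = R$8,418,696.00.
DOL = contribution ÷ EBIT = R$13,238,396.00 ÷ R$8,418,696.00 = 1.5725.

1.57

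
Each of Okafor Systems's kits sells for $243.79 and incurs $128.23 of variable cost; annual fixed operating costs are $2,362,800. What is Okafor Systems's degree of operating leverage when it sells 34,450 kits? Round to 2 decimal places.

2.46

Contribution at this volume is 34,450 × $115.56 = $3,981,042.00.
EBIT = $3,981,042.00 − $2,362,800 = $1,618,242.00.
DOL = contribution ÷ EBIT = $3,981,042.00 ÷ $1,618,242.00 = 2.4601.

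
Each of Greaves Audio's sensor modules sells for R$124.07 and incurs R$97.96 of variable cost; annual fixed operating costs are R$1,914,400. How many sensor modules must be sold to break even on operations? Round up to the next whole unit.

73,321 sensor modules

Unit CM = price − variable cost = R$124.07 − R$97.96 = R$26.11.
Break-even volume = fixed costs ÷ CM per unit = R$1,914,400 ÷ R$26.11 = 73,320.57, so 73,321 sensor modules.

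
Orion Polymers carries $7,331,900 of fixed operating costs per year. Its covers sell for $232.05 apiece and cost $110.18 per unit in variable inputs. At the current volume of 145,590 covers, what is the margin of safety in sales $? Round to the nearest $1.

$19,823,649

Contribution margin per unit = $232.05 − $110.18 = $121.87. Break-even units = $7,331,900 ÷ $121.87 = 60,161.65; break-even revenue = 60,161.65 × $232.05 = $13,960,510.34.
Current sales = 145,590 × $232.05 = $33,784,159.50.
Margin of safety = $33,784,159.50 − $13,960,510.34 = $19,823,649.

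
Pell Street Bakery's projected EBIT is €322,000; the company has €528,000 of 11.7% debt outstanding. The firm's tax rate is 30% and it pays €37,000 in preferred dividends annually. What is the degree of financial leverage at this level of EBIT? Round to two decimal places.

Annual interest charges come to €61,776.00.
Preferred dividends grossed up pre-tax: €37,000 / (1 − 0.30) = €52,857.14.
DFL = EBIT ÷ [EBIT − I − D_p/(1−t)] = €322,000 ÷ [€322,000 − €61,776.00 − €52,857.14] = €322,000 ÷ €207,366.86 = 1.5528.

1.55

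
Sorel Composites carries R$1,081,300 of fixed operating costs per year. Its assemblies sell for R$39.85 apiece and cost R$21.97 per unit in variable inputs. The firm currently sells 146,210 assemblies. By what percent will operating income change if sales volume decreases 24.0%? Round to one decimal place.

-40.9%

Contribution at this volume is 146,210 × R$17.88 = R$2,614,234.80.
Subtracting fixed costs: EBIT = R$2,614,234.80 − R$1,081,300 = R$1,532,934.80.
Degree of operating leverage = R$2,614,234.80 / R$1,532,934.80 = 1.7054.
%ΔEBIT = DOL × %ΔSales = 1.7054 × -24.0% = -40.9%.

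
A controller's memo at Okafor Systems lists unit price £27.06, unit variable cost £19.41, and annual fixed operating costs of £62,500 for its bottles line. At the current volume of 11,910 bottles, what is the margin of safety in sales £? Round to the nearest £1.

£101,206

Unit CM = price − variable cost = £27.06 − £19.41 = £7.65. Break-even units = £62,500 ÷ £7.65 = 8,169.93; break-even revenue = 8,169.93 × £27.06 = £221,078.43.
Current sales = 11,910 × £27.06 = £322,284.60.
Margin of safety = £322,284.60 − £221,078.43 = £101,206.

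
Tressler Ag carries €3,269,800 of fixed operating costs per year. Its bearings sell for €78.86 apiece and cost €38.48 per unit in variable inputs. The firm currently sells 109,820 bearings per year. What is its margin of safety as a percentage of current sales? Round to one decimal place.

Unit CM = price − variable cost = €78.86 − €38.48 = €40.38. Break-even units = €3,269,800 ÷ €40.38 = 80,975.73; break-even revenue = 80,975.73 × €78.86 = €6,385,746.11.
Actual sales revenue = 109,820 × €78.86 = €8,660,405.20.
Margin of safety = (€8,660,405.20 − €6,385,746.11) ÷ €8,660,405.20 = 26.3%.

26.3%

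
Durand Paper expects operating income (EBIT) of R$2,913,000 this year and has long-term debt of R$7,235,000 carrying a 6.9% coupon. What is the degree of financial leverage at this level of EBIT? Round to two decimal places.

1.21

Interest = R$499,215.00.
Degree of financial leverage = EBIT / (EBIT − interest) = R$2,913,000 / R$2,413,785.00 = 1.2068.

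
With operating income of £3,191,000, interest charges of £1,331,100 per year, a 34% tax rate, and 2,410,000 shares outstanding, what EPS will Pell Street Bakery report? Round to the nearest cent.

Pre-tax income = £3,191,000 − £1,331,100.00 = £1,859,900.00.
Net income = £1,859,900.00 × (1 − 0.34) = £1,227,534.00.
EPS = £1,227,534.00 ÷ 2,410,000 = £0.51.

£0.51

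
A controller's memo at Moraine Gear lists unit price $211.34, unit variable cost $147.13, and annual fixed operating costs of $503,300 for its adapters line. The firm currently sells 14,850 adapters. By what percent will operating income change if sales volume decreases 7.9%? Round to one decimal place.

-16.7%

Contribution at this volume is 14,850 × $64.21 = $953,518.50.
Operating income = contribution − fixed costs = $953,518.50 − $503,300 = $450,218.50.
Degree of operating leverage = $953,518.50 / $450,218.50 = 2.1179.
%ΔEBIT = DOL × %ΔSales = 2.1179 × -7.9% = -16.7%.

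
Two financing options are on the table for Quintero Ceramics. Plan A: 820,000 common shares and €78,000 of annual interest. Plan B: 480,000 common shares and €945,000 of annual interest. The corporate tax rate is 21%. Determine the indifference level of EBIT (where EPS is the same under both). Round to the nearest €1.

€2,169,000

Set EPS_A = EPS_B: (EBIT − €78,000)(1 − 0.21) ÷ 820,000 = (EBIT − €945,000)(1 − 0.21) ÷ 480,000.
Cancelling (1 − t) and cross-multiplying: 480,000·(EBIT − 78,000) = 820,000·(EBIT − 945,000).
EBIT × (820,000 − 480,000) = 945,000 × 820,000 − 78,000 × 480,000 = 737,460,000,000, so EBIT = 737,460,000,000 ÷ 340,000 = 2,169,000.00.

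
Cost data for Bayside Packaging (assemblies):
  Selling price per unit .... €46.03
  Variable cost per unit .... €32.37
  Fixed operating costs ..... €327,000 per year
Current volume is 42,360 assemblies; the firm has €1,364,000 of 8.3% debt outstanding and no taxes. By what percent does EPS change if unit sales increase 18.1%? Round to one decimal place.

Contribution at this volume is 42,360 × €13.66 = €578,637.60.
Subtracting fixed costs: EBIT = €578,637.60 − €327,000 = €251,637.60.
Interest = €113,212.00, so EBIT − I = €138,425.60.
Degree of combined leverage = contribution ÷ (EBIT − I) = €578,637.60 ÷ €138,425.60 = 4.1801.
EPS therefore changes by 4.1801 × (+18.1%) = +75.7%.

+75.7%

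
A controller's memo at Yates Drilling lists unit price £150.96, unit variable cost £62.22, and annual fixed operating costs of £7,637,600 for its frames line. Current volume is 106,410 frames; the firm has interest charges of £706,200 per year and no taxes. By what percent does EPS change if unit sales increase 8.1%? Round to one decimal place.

+69.6%

Total contribution margin = 106,410 × £88.74 = £9,442,823.40.
EBIT = £9,442,823.40 − £7,637,600 = £1,805,223.40.
Interest = £706,200.00, so EBIT − I = £1,099,023.40.
DCL = total CM / (EBIT − I) = £9,442,823.40 / £1,099,023.40 = 8.5920.
EPS therefore changes by 8.5920 × (+8.1%) = +69.6%.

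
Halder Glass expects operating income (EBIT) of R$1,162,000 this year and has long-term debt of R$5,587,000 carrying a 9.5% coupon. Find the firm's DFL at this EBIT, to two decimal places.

1.84

Interest = R$530,765.00.
Degree of financial leverage = EBIT / (EBIT − interest) = R$1,162,000 / R$631,235.00 = 1.8408.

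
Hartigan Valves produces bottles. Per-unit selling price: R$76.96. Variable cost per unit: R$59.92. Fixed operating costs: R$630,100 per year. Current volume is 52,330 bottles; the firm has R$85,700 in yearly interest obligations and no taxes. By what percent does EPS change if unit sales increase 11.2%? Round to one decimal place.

+56.8%

Total contribution margin = 52,330 × R$17.04 = R$891,703.20.
EBIT = R$891,703.20 − R$630,100 = R$261,603.20.
Interest = R$85,700.00, so EBIT − I = R$175,903.20.
DCL = total CM / (EBIT − I) = R$891,703.20 / R$175,903.20 = 5.0693.
%ΔEPS = DCL × %ΔSales = 5.0693 × +11.2% = +56.8%.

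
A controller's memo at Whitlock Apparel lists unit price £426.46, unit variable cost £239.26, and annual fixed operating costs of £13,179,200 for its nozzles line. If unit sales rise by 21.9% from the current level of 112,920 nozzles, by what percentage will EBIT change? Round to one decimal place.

At 112,920 units, contribution = 112,920 × £187.20 = £21,138,624.00.
EBIT = £21,138,624.00 − £13,179,200 = £7,959,424.00.
Degree of operating leverage = £21,138,624.00 / £7,959,424.00 = 2.6558.
So EBIT moves 2.6558 × (+21.9%) = +58.2%.

+58.2%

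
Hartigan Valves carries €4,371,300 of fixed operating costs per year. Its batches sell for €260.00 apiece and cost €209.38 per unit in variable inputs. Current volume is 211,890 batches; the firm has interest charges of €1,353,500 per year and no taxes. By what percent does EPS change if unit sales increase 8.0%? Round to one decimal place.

Contribution at this volume is 211,890 × €50.62 = €10,725,871.80.
EBIT = €10,725,871.80 − €4,371,300 = €6,354,571.80.
After interest of €1,353,500.00, pre-tax earnings = €5,001,071.80.
DCL = total CM / (EBIT − I) = €10,725,871.80 / €5,001,071.80 = 2.1447.
%ΔEPS = DCL × %ΔSales = 2.1447 × +8.0% = +17.2%.

+17.2%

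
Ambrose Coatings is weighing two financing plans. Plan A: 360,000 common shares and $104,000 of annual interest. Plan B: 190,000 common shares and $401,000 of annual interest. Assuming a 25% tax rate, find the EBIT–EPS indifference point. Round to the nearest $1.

Set EPS_A = EPS_B: (EBIT − $104,000)(1 − 0.25) ÷ 360,000 = (EBIT − $401,000)(1 − 0.25) ÷ 190,000.
Cancelling (1 − t) and cross-multiplying: 190,000·(EBIT − 104,000) = 360,000·(EBIT − 401,000).
Solving, EBIT = (401,000·360,000 − 104,000·190,000) / (360,000 − 190,000) = 124,600,000,000 / 170,000 = 732,941.18.

$732,941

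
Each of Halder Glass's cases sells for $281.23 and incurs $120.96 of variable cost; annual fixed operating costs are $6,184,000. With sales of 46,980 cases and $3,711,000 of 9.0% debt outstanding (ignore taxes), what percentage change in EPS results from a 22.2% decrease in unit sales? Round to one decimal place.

-165.3%

At 46,980 units, contribution = 46,980 × $160.27 = $7,529,484.60.
Subtracting fixed costs: EBIT = $7,529,484.60 − $6,184,000 = $1,345,484.60.
After interest of $333,990.00, pre-tax earnings = $1,011,494.60.
DCL = total CM / (EBIT − I) = $7,529,484.60 / $1,011,494.60 = 7.4439.
%ΔEPS = DCL × %ΔSales = 7.4439 × -22.2% = -165.3%.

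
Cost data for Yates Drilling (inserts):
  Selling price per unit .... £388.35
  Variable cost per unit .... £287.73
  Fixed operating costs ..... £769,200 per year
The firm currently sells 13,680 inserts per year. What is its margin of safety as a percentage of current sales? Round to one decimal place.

Unit CM = price − variable cost = £388.35 − £287.73 = £100.62. Break-even units = £769,200 ÷ £100.62 = 7,644.60; break-even revenue = 7,644.60 × £388.35 = £2,968,781.75.
Actual sales revenue = 13,680 × £388.35 = £5,312,628.00.
Margin of safety = (£5,312,628.00 − £2,968,781.75) ÷ £5,312,628.00 = 44.1%.

44.1%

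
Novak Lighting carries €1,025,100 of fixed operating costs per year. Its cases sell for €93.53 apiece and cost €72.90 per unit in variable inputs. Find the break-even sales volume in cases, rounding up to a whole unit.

Contribution margin per unit = €93.53 − €72.90 = €20.63.
Break-even volume = fixed costs ÷ CM per unit = €1,025,100 ÷ €20.63 = 49,689.77, so 49,690 cases.

49,690 cases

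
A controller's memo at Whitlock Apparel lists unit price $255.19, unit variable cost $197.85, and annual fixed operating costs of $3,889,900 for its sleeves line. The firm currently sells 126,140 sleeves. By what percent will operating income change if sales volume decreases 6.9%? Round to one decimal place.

Contribution at this volume is 126,140 × $57.34 = $7,232,867.60.
Subtracting fixed costs: EBIT = $7,232,867.60 − $3,889,900 = $3,342,967.60.
Degree of operating leverage = $7,232,867.60 / $3,342,967.60 = 2.1636.
%ΔEBIT = DOL × %ΔSales = 2.1636 × -6.9% = -14.9%.

-14.9%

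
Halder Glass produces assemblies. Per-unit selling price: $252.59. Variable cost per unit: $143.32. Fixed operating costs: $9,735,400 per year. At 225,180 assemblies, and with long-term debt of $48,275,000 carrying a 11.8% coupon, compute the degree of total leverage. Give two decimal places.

Total contribution margin = 225,180 × $109.27 = $24,605,418.60.
Subtracting fixed costs: EBIT = $24,605,418.60 − $9,735,400 = $14,870,018.60. Interest = $5,696,450.00, so EBIT − I = $9,173,568.60.
Degree of total leverage = total CM / (EBIT − interest) = $24,605,418.60 / $9,173,568.60 = 2.6822.

2.68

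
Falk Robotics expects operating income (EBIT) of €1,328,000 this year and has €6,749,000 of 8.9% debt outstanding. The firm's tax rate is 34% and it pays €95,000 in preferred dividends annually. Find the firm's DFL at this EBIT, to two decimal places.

2.28

Interest = €600,661.00.
Pre-tax preferred-dividend burden = €95,000 ÷ (1 − 0.34) = €143,939.39.
DFL = EBIT ÷ [EBIT − I − D_p/(1−t)] = €1,328,000 ÷ [€1,328,000 − €600,661.00 − €143,939.39] = €1,328,000 ÷ €583,399.61 = 2.2763.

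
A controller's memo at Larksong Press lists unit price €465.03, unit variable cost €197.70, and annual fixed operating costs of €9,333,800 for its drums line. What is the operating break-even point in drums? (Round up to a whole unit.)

34,915 drums

Contribution margin per unit = €465.03 − €197.70 = €267.33.
Units to break even: €9,333,800 ÷ €267.33 = 34,914.90, rounded up to 34,915.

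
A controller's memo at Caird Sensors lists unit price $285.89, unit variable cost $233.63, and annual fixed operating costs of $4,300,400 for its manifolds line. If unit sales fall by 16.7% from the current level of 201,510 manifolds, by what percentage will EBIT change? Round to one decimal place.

-28.2%

Total contribution margin = 201,510 × $52.26 = $10,530,912.60.
Subtracting fixed costs: EBIT = $10,530,912.60 − $4,300,400 = $6,230,512.60.
DOL = contribution ÷ EBIT = $10,530,912.60 ÷ $6,230,512.60 = 1.6902.
%ΔEBIT = DOL × %ΔSales = 1.6902 × -16.7% = -28.2%.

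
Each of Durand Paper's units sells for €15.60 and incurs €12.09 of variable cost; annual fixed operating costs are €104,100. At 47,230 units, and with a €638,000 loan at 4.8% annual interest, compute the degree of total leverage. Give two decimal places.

5.34

Contribution at this volume is 47,230 × €3.51 = €165,777.30.
Operating income = contribution − fixed costs = €165,777.30 − €104,100 = €61,677.30. Interest = €30,624.00.
DOL = €165,777.30 ÷ €61,677.30 = 2.6878; DFL = €61,677.30 ÷ €31,053.30 = 1.9862.
Combined leverage = 2.6878 × 1.9862 = 5.3385.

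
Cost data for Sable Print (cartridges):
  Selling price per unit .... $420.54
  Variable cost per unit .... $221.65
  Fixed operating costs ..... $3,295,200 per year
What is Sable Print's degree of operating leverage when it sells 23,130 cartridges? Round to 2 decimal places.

3.52

Total contribution margin = 23,130 × $198.89 = $4,600,325.70.
Subtracting fixed costs: EBIT = $4,600,325.70 − $3,295,200 = $1,305,125.70.
DOL = contribution ÷ EBIT = $4,600,325.70 ÷ $1,305,125.70 = 3.5248.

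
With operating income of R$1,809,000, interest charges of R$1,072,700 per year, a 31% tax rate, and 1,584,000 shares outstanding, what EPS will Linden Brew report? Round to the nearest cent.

R$0.32

Pre-tax income = R$1,809,000 − R$1,072,700.00 = R$736,300.00.
After tax at 31%: net income = R$736,300.00 × 0.69 = R$508,047.00.
EPS = R$508,047.00 ÷ 1,584,000 = R$0.32.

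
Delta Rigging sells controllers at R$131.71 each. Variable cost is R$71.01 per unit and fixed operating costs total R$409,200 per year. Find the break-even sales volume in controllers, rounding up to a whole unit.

Unit CM = price − variable cost = R$131.71 − R$71.01 = R$60.70.
Break-even Q = R$409,200 / R$60.70 = 6,741.35 → 6,742 controllers.

6,742 controllers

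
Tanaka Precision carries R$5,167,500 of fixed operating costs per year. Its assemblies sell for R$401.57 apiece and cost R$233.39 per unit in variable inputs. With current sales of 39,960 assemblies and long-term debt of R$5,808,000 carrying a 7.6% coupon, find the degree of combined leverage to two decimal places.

6.05

Contribution at this volume is 39,960 × R$168.18 = R$6,720,472.80.
EBIT = R$6,720,472.80 − R$5,167,500 = R$1,552,972.80. Interest = R$441,408.00.
DOL = R$6,720,472.80 ÷ R$1,552,972.80 = 4.3275; DFL = R$1,552,972.80 ÷ R$1,111,564.80 = 1.3971.
Combined leverage = 4.3275 × 1.3971 = 6.0460.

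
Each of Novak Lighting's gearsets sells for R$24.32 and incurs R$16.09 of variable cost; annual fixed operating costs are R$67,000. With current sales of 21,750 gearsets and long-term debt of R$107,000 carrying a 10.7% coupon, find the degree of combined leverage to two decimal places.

1.78

Contribution at this volume is 21,750 × R$8.23 = R$179,002.50.
Operating income = contribution − fixed costs = R$179,002.50 − R$67,000 = R$112,002.50. Interest = R$11,449.00.
DOL = R$179,002.50 ÷ R$112,002.50 = 1.5982; DFL = R$112,002.50 ÷ R$100,553.50 = 1.1139.
Combined leverage = 1.5982 × 1.1139 = 1.7802.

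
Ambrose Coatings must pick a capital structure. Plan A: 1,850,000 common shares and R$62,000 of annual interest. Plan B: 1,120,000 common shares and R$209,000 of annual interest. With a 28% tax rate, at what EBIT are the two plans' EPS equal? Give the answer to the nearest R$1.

R$434,534

Set EPS_A = EPS_B: (EBIT − R$62,000)(1 − 0.28) ÷ 1,850,000 = (EBIT − R$209,000)(1 − 0.28) ÷ 1,120,000.
Cancelling (1 − t) and cross-multiplying: 1,120,000·(EBIT − 62,000) = 1,850,000·(EBIT − 209,000).
EBIT × (1,850,000 − 1,120,000) = 209,000 × 1,850,000 − 62,000 × 1,120,000 = 317,210,000,000, so EBIT = 317,210,000,000 ÷ 730,000 = 434,534.25.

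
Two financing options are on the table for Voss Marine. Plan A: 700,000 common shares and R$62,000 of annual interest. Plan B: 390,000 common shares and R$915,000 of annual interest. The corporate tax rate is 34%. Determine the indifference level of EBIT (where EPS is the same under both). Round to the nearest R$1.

R$1,988,129

At indifference, (EBIT − 62,000)(1 − t)/700,000 = (EBIT − 915,000)(1 − t)/390,000.
The (1 − t) factor cancels: (EBIT − 62,000) × 390,000 = (EBIT − 915,000) × 700,000.
Solving, EBIT = (915,000·700,000 − 62,000·390,000) / (700,000 − 390,000) = 616,320,000,000 / 310,000 = 1,988,129.03.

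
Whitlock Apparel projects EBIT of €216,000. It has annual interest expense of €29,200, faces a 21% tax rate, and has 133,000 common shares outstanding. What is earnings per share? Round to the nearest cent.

€1.11

Pre-tax income = €216,000 − €29,200.00 = €186,800.00.
After tax at 21%: net income = €186,800.00 × 0.79 = €147,572.00.
EPS = €147,572.00 ÷ 133,000 = €1.11.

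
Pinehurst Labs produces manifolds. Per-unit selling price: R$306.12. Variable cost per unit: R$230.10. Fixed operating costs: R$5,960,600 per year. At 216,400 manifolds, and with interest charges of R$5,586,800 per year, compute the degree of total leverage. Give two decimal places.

Contribution at this volume is 216,400 × R$76.02 = R$16,450,728.00.
EBIT = R$16,450,728.00 − R$5,960,600 = R$10,490,128.00. Interest = R$5,586,800.00.
DOL = R$16,450,728.00 ÷ R$10,490,128.00 = 1.5682; DFL = R$10,490,128.00 ÷ R$4,903,328.00 = 2.1394.
Combined leverage = 1.5682 × 2.1394 = 3.3550.

3.36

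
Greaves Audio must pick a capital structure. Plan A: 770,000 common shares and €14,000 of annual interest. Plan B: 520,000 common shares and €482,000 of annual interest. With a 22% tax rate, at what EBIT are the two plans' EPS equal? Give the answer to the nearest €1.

€1,455,440

At indifference, (EBIT − 14,000)(1 − t)/770,000 = (EBIT − 482,000)(1 − t)/520,000.
The (1 − t) factor cancels: (EBIT − 14,000) × 520,000 = (EBIT − 482,000) × 770,000.
EBIT × (770,000 − 520,000) = 482,000 × 770,000 − 14,000 × 520,000 = 363,860,000,000, so EBIT = 363,860,000,000 ÷ 250,000 = 1,455,440.00.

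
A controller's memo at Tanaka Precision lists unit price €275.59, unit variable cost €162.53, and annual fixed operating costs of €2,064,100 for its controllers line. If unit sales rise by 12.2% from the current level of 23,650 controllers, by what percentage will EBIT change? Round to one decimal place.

+53.5%

At 23,650 units, contribution = 23,650 × €113.06 = €2,673,869.00.
Subtracting fixed costs: EBIT = €2,673,869.00 − €2,064,100 = €609,769.00.
DOL = contribution ÷ EBIT = €2,673,869.00 ÷ €609,769.00 = 4.3851.
So EBIT moves 4.3851 × (+12.2%) = +53.5%.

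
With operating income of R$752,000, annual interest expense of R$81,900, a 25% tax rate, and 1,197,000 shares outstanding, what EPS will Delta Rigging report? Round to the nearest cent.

Pre-tax income = R$752,000 − R$81,900.00 = R$670,100.00.
Net income = R$670,100.00 × (1 − 0.25) = R$502,575.00.
EPS = R$502,575.00 ÷ 1,197,000 = R$0.42.

R$0.42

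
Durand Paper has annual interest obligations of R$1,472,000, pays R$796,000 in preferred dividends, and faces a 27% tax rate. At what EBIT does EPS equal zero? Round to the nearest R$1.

R$2,562,411

Preferred dividends are paid after tax, so their pre-tax equivalent is R$796,000 ÷ (1 − 0.27) = R$1,090,410.96.
EPS = 0 when EBIT covers interest plus the pre-tax preferred burden: R$1,472,000 + R$1,090,410.96 = R$2,562,410.96.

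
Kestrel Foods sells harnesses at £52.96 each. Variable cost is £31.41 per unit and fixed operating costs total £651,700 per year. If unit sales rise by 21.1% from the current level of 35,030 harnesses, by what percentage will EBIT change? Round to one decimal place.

Contribution at this volume is 35,030 × £21.55 = £754,896.50.
Subtracting fixed costs: EBIT = £754,896.50 − £651,700 = £103,196.50.
So DOL = total CM / EBIT = £754,896.50 / £103,196.50 = 7.3151.
So EBIT moves 7.3151 × (+21.1%) = +154.3%.

+154.3%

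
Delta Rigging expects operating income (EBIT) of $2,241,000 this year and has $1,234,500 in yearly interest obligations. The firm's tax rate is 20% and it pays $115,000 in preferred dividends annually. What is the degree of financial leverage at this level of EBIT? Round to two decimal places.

Interest = $1,234,500.00.
Preferred dividends grossed up pre-tax: $115,000 / (1 − 0.20) = $143,750.00.
DFL = EBIT ÷ [EBIT − I − D_p/(1−t)] = $2,241,000 ÷ [$2,241,000 − $1,234,500.00 − $143,750.00] = $2,241,000 ÷ $862,750.00 = 2.5975.

2.60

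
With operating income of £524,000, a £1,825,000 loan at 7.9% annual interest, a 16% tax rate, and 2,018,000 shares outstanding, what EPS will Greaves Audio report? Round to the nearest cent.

£0.16

Pre-tax income = £524,000 − £144,175.00 = £379,825.00.
After tax at 16%: net income = £379,825.00 × 0.84 = £319,053.00.
Per share: £319,053.00 / 2,018,000 shares = £0.16.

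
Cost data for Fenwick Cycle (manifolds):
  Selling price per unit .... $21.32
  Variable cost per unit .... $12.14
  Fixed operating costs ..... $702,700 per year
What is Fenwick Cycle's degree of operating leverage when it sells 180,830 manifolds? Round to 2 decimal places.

1.73

At 180,830 units, contribution = 180,830 × $9.18 = $1,660,019.40.
EBIT = $1,660,019.40 − $702,700 = $957,319.40.
DOL = contribution ÷ EBIT = $1,660,019.40 ÷ $957,319.40 = 1.7340.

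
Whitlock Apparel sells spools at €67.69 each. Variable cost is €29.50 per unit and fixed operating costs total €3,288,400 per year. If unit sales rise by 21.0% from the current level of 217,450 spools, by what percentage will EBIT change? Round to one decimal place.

Total contribution margin = 217,450 × €38.19 = €8,304,415.50.
EBIT = €8,304,415.50 − €3,288,400 = €5,016,015.50.
So DOL = total CM / EBIT = €8,304,415.50 / €5,016,015.50 = 1.6556.
So EBIT moves 1.6556 × (+21.0%) = +34.8%.

+34.8%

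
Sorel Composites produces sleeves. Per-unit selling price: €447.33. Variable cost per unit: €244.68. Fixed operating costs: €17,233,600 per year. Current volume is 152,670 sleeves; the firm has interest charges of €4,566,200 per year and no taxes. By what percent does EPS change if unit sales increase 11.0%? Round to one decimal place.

Total contribution margin = 152,670 × €202.65 = €30,938,575.50.
EBIT = €30,938,575.50 − €17,233,600 = €13,704,975.50.
Interest = €4,566,200.00, so EBIT − I = €9,138,775.50.
Degree of combined leverage = contribution ÷ (EBIT − I) = €30,938,575.50 ÷ €9,138,775.50 = 3.3854.
%ΔEPS = DCL × %ΔSales = 3.3854 × +11.0% = +37.2%.

+37.2%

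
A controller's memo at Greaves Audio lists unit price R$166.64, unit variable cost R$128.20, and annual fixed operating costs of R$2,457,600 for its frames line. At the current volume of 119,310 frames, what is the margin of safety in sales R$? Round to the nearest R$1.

R$9,227,956

Contribution margin per unit = R$166.64 − R$128.20 = R$38.44. Break-even units = R$2,457,600 ÷ R$38.44 = 63,933.40; break-even revenue = 63,933.40 × R$166.64 = R$10,653,862.23.
Current sales = 119,310 × R$166.64 = R$19,881,818.40.
Margin of safety = R$19,881,818.40 − R$10,653,862.23 = R$9,227,956.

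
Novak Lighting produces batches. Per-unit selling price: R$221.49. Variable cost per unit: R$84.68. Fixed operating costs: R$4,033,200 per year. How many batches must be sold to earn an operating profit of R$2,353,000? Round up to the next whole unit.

46,680 batches

Unit CM = price − variable cost = R$221.49 − R$84.68 = R$136.81.
Need Q such that Q × R$136.81 − R$4,033,200 = R$2,353,000, i.e. Q = R$6,386,200 / R$136.81 = 46,679.34 → 46,680.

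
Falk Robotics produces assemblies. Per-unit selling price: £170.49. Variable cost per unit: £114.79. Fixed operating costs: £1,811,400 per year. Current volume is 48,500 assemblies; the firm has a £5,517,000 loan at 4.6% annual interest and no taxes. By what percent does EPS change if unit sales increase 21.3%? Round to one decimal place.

At 48,500 units, contribution = 48,500 × £55.70 = £2,701,450.00.
EBIT = £2,701,450.00 − £1,811,400 = £890,050.00.
Interest = £253,782.00, so EBIT − I = £636,268.00.
DCL = total CM / (EBIT − I) = £2,701,450.00 / £636,268.00 = 4.2458.
EPS therefore changes by 4.2458 × (+21.3%) = +90.4%.

+90.4%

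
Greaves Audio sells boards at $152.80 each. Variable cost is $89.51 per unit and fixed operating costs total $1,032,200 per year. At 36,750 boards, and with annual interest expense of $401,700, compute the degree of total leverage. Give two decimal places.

2.61

Total contribution margin = 36,750 × $63.29 = $2,325,907.50.
Operating income = contribution − fixed costs = $2,325,907.50 − $1,032,200 = $1,293,707.50. Interest = $401,700.00, so EBIT − I = $892,007.50.
Degree of total leverage = total CM / (EBIT − interest) = $2,325,907.50 / $892,007.50 = 2.6075.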